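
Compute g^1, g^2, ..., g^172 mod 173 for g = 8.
8^1, 8^2, ..., 8^{172} mod 173: [8, 64, 166, 117, 71, 49, 46, 22, 3, 24, 19, 152, 5, 40, 147, 138, 66, 9, 72, 57, 110, 15, 120, 95, 68, 25, 27, 43, 171, 157, 45, 14, 112, 31, 75, 81, 129, 167, 125, 135, 42, 163, 93, 52, 70, 41, 155, 29, 59, 126, 143, 106, 156, 37, 123, 119, 87, 4, 32, 83, 145, 122, 111, 23, 11, 88, 12, 96, 76, 89, 20, 160, 69, 33, 91, 36, 115, 55, 94, 60, 134, 34, 99, 100, 108, 172, 165, 109, 7, 56, 102, 124, 127, 151, 170, 149, 154, 21, 168, 133, 26, 35, 107, 164, 101, 116, 63, 158, 53, 78, 105, 148, 146, 130, 2, 16, 128, 159, 61, 142, 98, 92, 44, 6, 48, 38, 131, 10, 80, 121, 103, 132, 18, 144, 114, 47, 30, 67, 17, 136, 50, 54, 86, 169, 141, 90, 28, 51, 62, 150, 162, 85, 161, 77, 97, 84, 153, 13, 104, 140, 82, 137, 58, 118, 79, 113, 39, 139, 74, 73, 65, 1]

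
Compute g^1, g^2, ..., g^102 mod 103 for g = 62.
62^1, 62^2, ..., 62^{102} mod 103: [62, 33, 89, 59, 53, 93, 101, 82, 37, 28, 88, 100, 20, 4, 42, 29, 47, 30, 6, 63, 95, 19, 45, 9, 43, 91, 80, 16, 65, 13, 85, 17, 24, 46, 71, 76, 77, 36, 69, 55, 11, 64, 54, 52, 31, 68, 96, 81, 78, 98, 102, 41, 70, 14, 44, 50, 10, 2, 21, 66, 75, 15, 3, 83, 99, 61, 74, 56, 73, 97, 40, 8, 84, 58, 94, 60, 12, 23, 87, 38, 90, 18, 86, 79, 57, 32, 27, 26, 67, 34, 48, 92, 39, 49, 51, 72, 35, 7, 22, 25, 5, 1]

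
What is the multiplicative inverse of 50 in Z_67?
Since 67 is prime, by Fermat 50^(-1) ≡ 50^{65} ≡ 63 (mod 67). Verify: 50 × 63 = 3150 ≡ 1 (mod 67)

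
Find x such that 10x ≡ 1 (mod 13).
Since 13 is prime, by Fermat 10^(-1) ≡ 10^{11} ≡ 4 (mod 13). Verify: 10 × 4 = 40 ≡ 1 (mod 13)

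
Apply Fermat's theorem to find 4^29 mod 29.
By Fermat: 4^{28} ≡ 1 mod 29. So 4^{29} = 4^{28} · 4^{1} ≡ 4^{1} ≡ 4 mod 29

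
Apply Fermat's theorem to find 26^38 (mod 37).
By Fermat: 26^{36} ≡ 1 (mod 37). So 26^{38} = 26^{36} · 26^{2} ≡ 26^{2} ≡ 10 (mod 37)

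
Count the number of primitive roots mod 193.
There are φ(193-1) = φ(192) = 64 primitive roots modulo 193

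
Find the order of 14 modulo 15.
Powers of 14 mod 15: 14^1≡14, 14^2≡1. ord_15(14) = 2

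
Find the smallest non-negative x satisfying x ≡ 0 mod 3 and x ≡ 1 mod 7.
M = 3 × 7 = 21. M₁ = 7, y₁ ≡ 1 mod 3. M₂ = 3, y₂ ≡ 5 mod 7. x = 0×7×1 + 1×3×5 ≡ 15 mod 21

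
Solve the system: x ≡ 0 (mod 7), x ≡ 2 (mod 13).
M = 7 × 13 = 91. M₁ = 13, y₁ ≡ 6 (mod 7). M₂ = 7, y₂ ≡ 2 (mod 13). x = 0×13×6 + 2×7×2 ≡ 28 (mod 91)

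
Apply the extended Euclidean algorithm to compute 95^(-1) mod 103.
Extended GCD: 95(-13) + 103(12) = 1. So 95^(-1) ≡ -13 ≡ 90 mod 103. Verify: 95 × 90 = 8550 ≡ 1 mod 103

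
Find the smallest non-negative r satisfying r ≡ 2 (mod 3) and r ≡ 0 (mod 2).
M = 3 × 2 = 6. M₁ = 2, y₁ ≡ 2 (mod 3). M₂ = 3, y₂ ≡ 1 (mod 2). r = 2×2×2 + 0×3×1 ≡ 2 (mod 6)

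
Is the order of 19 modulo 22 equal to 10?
Powers of 19 mod 22: 19^1≡19, 19^2≡9, 19^3≡17, 19^4≡15, 19^5≡21, 19^6≡3, 19^7≡13, 19^8≡5, 19^9≡7, 19^10≡1. First k with 19^k≡1 is k=10. Yes, ord_22(19) = 10.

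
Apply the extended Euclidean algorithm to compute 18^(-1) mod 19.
Extended GCD: 18(-1) + 19(1) = 1. So 18^(-1) ≡ -1 ≡ 18 mod 19. Verify: 18 × 18 = 324 ≡ 1 mod 19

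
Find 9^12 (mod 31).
By repeated squaring (mod 31): 9^{1}≡9, 9^{2}≡19, 9^{4}≡20, 9^{8}≡28. Then 9^{12} = 9^{8+4} ≡ 28 × 20 ≡ 2 (mod 31)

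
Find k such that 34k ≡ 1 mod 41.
Since 41 is prime, by Fermat 34^(-1) ≡ 34^{39} ≡ 35 mod 41. Verify: 34 × 35 = 1190 ≡ 1 mod 41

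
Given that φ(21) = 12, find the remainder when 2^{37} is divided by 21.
By Euler: 2^{12} ≡ 1 (mod 21) since gcd(2, 21) = 1. 37 = 3×12 + 1. So 2^{37} ≡ 2^{1} ≡ 2 (mod 21)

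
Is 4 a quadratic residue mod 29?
By Euler's criterion: 4^{14} ≡ 1 (mod 29). Since this equals 1, 4 is a QR.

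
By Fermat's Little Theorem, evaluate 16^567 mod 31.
By Fermat: 16^{30} ≡ 1 mod 31. 567 ≡ 27 mod 30. So 16^{567} ≡ 16^{27} ≡ 8 mod 31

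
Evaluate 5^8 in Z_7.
Using Fermat: 5^{6} ≡ 1 (mod 7). 8 ≡ 2 (mod 6). So 5^{8} ≡ 5^{2} ≡ 4 (mod 7)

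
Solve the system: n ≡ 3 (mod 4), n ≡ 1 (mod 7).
M = 4 × 7 = 28. M₁ = 7, y₁ ≡ 3 (mod 4). M₂ = 4, y₂ ≡ 2 (mod 7). n = 3×7×3 + 1×4×2 ≡ 15 (mod 28)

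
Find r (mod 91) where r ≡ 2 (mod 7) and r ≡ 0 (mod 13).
M = 7 × 13 = 91. M₁ = 13, y₁ ≡ 6 (mod 7). M₂ = 7, y₂ ≡ 2 (mod 13). r = 2×13×6 + 0×7×2 ≡ 65 (mod 91)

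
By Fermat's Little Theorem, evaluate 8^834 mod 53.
By Fermat: 8^{52} ≡ 1 (mod 53). 834 ≡ 2 (mod 52). So 8^{834} ≡ 8^{2} ≡ 11 (mod 53)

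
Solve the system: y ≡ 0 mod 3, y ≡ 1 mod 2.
M = 3 × 2 = 6. M₁ = 2, y₁ ≡ 2 mod 3. M₂ = 3, y₂ ≡ 1 mod 2. y = 0×2×2 + 1×3×1 ≡ 3 mod 6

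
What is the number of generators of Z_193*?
Number of primitive roots mod 193 = φ(p-1) = φ(192) = 64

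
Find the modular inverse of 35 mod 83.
Since 83 is prime, by Fermat 35^(-1) ≡ 35^{81} ≡ 19 (mod 83). Verify: 35 × 19 = 665 ≡ 1 (mod 83)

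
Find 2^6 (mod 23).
By repeated squaring (mod 23): 2^{1}≡2, 2^{2}≡4, 2^{4}≡16. Then 2^{6} = 2^{4+2} ≡ 16 × 4 ≡ 18 (mod 23)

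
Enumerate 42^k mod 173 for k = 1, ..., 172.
42^1, 42^2, ..., 42^{172} mod 173: [42, 34, 44, 118, 112, 33, 2, 84, 68, 88, 63, 51, 66, 4, 168, 136, 3, 126, 102, 132, 8, 163, 99, 6, 79, 31, 91, 16, 153, 25, 12, 158, 62, 9, 32, 133, 50, 24, 143, 124, 18, 64, 93, 100, 48, 113, 75, 36, 128, 13, 27, 96, 53, 150, 72, 83, 26, 54, 19, 106, 127, 144, 166, 52, 108, 38, 39, 81, 115, 159, 104, 43, 76, 78, 162, 57, 145, 35, 86, 152, 156, 151, 114, 117, 70, 172, 131, 139, 129, 55, 61, 140, 171, 89, 105, 85, 110, 122, 107, 169, 5, 37, 170, 47, 71, 41, 165, 10, 74, 167, 94, 142, 82, 157, 20, 148, 161, 15, 111, 164, 141, 40, 123, 149, 30, 49, 155, 109, 80, 73, 125, 60, 98, 137, 45, 160, 146, 77, 120, 23, 101, 90, 147, 119, 154, 67, 46, 29, 7, 121, 65, 135, 134, 92, 58, 14, 69, 130, 97, 95, 11, 116, 28, 138, 87, 21, 17, 22, 59, 56, 103, 1]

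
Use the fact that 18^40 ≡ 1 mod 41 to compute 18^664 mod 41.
By Fermat: 18^{40} ≡ 1 mod 41. 664 ≡ 24 mod 40. So 18^{664} ≡ 18^{24} ≡ 16 mod 41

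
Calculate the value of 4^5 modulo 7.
By repeated squaring mod 7: 4^{1}≡4, 4^{2}≡2, 4^{4}≡4. Then 4^{5} = 4^{4+1} ≡ 4 × 4 ≡ 2 mod 7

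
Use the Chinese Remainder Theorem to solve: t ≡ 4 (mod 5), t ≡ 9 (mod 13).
M = 5 × 13 = 65. M₁ = 13, y₁ ≡ 2 (mod 5). M₂ = 5, y₂ ≡ 8 (mod 13). t = 4×13×2 + 9×5×8 ≡ 9 (mod 65)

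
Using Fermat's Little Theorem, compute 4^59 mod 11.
By Fermat: 4^{10} ≡ 1 mod 11. 59 = 5×10 + 9. So 4^{59} ≡ 4^{9} ≡ 3 mod 11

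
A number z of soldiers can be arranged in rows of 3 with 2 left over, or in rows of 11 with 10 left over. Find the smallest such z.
M = 3 × 11 = 33. M₁ = 11, y₁ ≡ 2 mod 3. M₂ = 3, y₂ ≡ 4 mod 11. z = 2×11×2 + 10×3×4 ≡ 32 mod 33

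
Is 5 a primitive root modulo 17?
ord_17(5) divides 16. For each prime q|16: 5^{8}≡16, none ≡ 1. So 5 has order 16 and is a primitive root mod 17.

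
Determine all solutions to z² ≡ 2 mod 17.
The square roots of 2 mod 17 are 6 and 11. Verify: 6² = 36 ≡ 2 mod 17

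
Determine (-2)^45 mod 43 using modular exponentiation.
Using Fermat: (-2)^{42} ≡ 1 mod 43. 45 ≡ 3 mod 42. So (-2)^{45} ≡ (-2)^{3} ≡ 35 mod 43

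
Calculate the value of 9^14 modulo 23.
By repeated squaring (mod 23): 9^{1}≡9, 9^{2}≡12, 9^{4}≡6, 9^{8}≡13. Then 9^{14} = 9^{8+4+2} ≡ 13 × 6 × 12 ≡ 16 (mod 23)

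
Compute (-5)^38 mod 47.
By repeated squaring mod 47: (-5)^{1}≡42, (-5)^{2}≡25, (-5)^{4}≡14, (-5)^{8}≡8, (-5)^{16}≡17, (-5)^{32}≡7. Then (-5)^{38} = (-5)^{32+4+2} ≡ 7 × 14 × 25 ≡ 6 mod 47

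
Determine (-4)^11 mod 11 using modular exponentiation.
Using Fermat: (-4)^{10} ≡ 1 (mod 11). 11 ≡ 1 (mod 10). So (-4)^{11} ≡ (-4)^{1} ≡ 7 (mod 11)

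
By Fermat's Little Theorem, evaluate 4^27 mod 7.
By Fermat: 4^{6} ≡ 1 (mod 7). 27 = 4×6 + 3. So 4^{27} ≡ 4^{3} ≡ 1 (mod 7)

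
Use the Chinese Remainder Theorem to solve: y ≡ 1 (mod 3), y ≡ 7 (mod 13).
M = 3 × 13 = 39. M₁ = 13, y₁ ≡ 1 (mod 3). M₂ = 3, y₂ ≡ 9 (mod 13). y = 1×13×1 + 7×3×9 ≡ 7 (mod 39)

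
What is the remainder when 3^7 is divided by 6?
By repeated squaring mod 6: 3^{1}≡3, 3^{2}≡3, 3^{4}≡3. Then 3^{7} = 3^{4+2+1} ≡ 3 × 3 × 3 ≡ 3 mod 6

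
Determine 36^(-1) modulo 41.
Since 41 is prime, by Fermat 36^(-1) ≡ 36^{39} ≡ 8 mod 41. Verify: 36 × 8 = 288 ≡ 1 mod 41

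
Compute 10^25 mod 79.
By repeated squaring (mod 79): 10^{1}≡10, 10^{2}≡21, 10^{4}≡46, 10^{8}≡62, 10^{16}≡52. Then 10^{25} = 10^{16+8+1} ≡ 52 × 62 × 10 ≡ 8 (mod 79)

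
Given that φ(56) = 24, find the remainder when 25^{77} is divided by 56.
By Euler: 25^{24} ≡ 1 (mod 56) since gcd(25, 56) = 1. 77 = 3×24 + 5. So 25^{77} ≡ 25^{5} ≡ 9 (mod 56)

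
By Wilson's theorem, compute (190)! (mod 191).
By Wilson's theorem, (190)! ≡ -1 ≡ 190 (mod 191)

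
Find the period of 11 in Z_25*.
Powers of 11 mod 25: 11^1≡11, 11^2≡21, 11^3≡6, 11^4≡16, 11^5≡1. So the order of 11 is 5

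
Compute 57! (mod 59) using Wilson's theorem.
(58)! = (57)! × (58) ≡ -1 (mod 59). So (57)! ≡ -1 × (58)^(-1) ≡ (-1)×(-1) = 1 (mod 59)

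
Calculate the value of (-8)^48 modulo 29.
Using Fermat: (-8)^{28} ≡ 1 (mod 29). 48 ≡ 20 (mod 28). So (-8)^{48} ≡ (-8)^{20} ≡ 16 (mod 29)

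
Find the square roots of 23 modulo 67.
The square roots of 23 mod 67 are 36 and 31. Verify: 36² = 1296 ≡ 23 mod 67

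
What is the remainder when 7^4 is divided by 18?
7^{4} = 2401 ≡ 7 mod 18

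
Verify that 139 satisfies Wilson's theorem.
(138)! mod 139 = 138. Since this equals -1 mod 139, Wilson confirms 139 is prime.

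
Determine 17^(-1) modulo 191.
Since 191 is prime, by Fermat 17^(-1) ≡ 17^{189} ≡ 45 mod 191. Verify: 17 × 45 = 765 ≡ 1 mod 191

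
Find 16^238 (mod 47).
Using Fermat: 16^{46} ≡ 1 (mod 47). 238 ≡ 8 (mod 46). So 16^{238} ≡ 16^{8} ≡ 42 (mod 47)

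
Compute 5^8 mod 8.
By repeated squaring (mod 8): 5^{1}≡5, 5^{2}≡1, 5^{4}≡1, 5^{8}≡1. So 5^{8} ≡ 1 (mod 8)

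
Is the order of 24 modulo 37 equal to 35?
Powers of 24 mod 37: 24^1≡24, 24^2≡21, 24^3≡23, 24^4≡34, 24^5≡2, 24^6≡11, 24^7≡5, 24^8≡9, 24^9≡31, 24^10≡4, 24^11≡22, 24^12≡10, 24^13≡18, 24^14≡25, 24^15≡8, 24^16≡7, 24^17≡20, 24^18≡36, 24^19≡13, 24^20≡16, 24^21≡14, 24^22≡3, 24^23≡35, 24^24≡26, 24^25≡32, 24^26≡28, 24^27≡6, 24^28≡33, 24^29≡15, 24^30≡27, 24^31≡19, 24^32≡12, 24^33≡29, 24^34≡30, 24^35≡17, 24^36≡1. 24^35≡17≢1, so ord ≠ 35. No, the actual order is 36.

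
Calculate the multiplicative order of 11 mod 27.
Powers of 11 mod 27: 11^1≡11, 11^2≡13, 11^3≡8, 11^4≡7, 11^5≡23, 11^6≡10, 11^7≡2, 11^8≡22, 11^9≡26, 11^10≡16, 11^11≡14, 11^12≡19, 11^13≡20, 11^14≡4, 11^15≡17, 11^16≡25, 11^17≡5, 11^18≡1. So the order of 11 is 18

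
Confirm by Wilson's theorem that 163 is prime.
(162)! mod 163 = 162. Since this equals -1 (mod 163), Wilson confirms 163 is prime.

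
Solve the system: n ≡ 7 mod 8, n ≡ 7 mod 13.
M = 8 × 13 = 104. M₁ = 13, y₁ ≡ 5 mod 8. M₂ = 8, y₂ ≡ 5 mod 13. n = 7×13×5 + 7×8×5 ≡ 7 mod 104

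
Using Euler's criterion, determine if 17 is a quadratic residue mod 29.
By Euler's criterion: 17^{14} ≡ 28 mod 29. Since this equals -1 (≡ 28), 17 is not a QR.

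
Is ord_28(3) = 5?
Powers of 3 mod 28: 3^1≡3, 3^2≡9, 3^3≡27, 3^4≡25, 3^5≡19, 3^6≡1. 3^5≡19≢1, so ord ≠ 5. No, the actual order is 6.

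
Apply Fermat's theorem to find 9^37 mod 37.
By Fermat: 9^{36} ≡ 1 mod 37. So 9^{37} = 9^{36} · 9^{1} ≡ 9^{1} ≡ 9 mod 37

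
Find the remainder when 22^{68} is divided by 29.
By Fermat: 22^{28} ≡ 1 (mod 29). 68 = 2×28 + 12. So 22^{68} ≡ 22^{12} ≡ 16 (mod 29)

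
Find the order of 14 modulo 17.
Powers of 14 mod 17: 14^1≡14, 14^2≡9, 14^3≡7, 14^4≡13, 14^5≡12, 14^6≡15, 14^7≡6, 14^8≡16, 14^9≡3, 14^10≡8, 14^11≡10, 14^12≡4, 14^13≡5, 14^14≡2, 14^15≡11, 14^16≡1. Order = 16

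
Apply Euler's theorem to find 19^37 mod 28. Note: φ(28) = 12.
By Euler: 19^{12} ≡ 1 mod 28 since gcd(19, 28) = 1. 37 = 3×12 + 1. So 19^{37} ≡ 19^{1} ≡ 19 mod 28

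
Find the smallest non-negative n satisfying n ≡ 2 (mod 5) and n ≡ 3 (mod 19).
M = 5 × 19 = 95. M₁ = 19, y₁ ≡ 4 (mod 5). M₂ = 5, y₂ ≡ 4 (mod 19). n = 2×19×4 + 3×5×4 ≡ 22 (mod 95)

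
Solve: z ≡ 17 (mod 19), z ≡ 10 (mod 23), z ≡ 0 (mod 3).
M = 19 × 23 × 3 = 1311. M₁ = 69, y₁ ≡ 8 (mod 19). M₂ = 57, y₂ ≡ 21 (mod 23). M₃ = 437, y₃ ≡ 2 (mod 3). z = 17×69×8 + 10×57×21 + 0×437×2 ≡ 378 (mod 1311)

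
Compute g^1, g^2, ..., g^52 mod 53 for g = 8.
8^1, 8^2, ..., 8^{52} mod 53: [8, 11, 35, 15, 14, 6, 48, 13, 51, 37, 31, 36, 23, 25, 41, 10, 27, 4, 32, 44, 34, 7, 3, 24, 33, 52, 45, 42, 18, 38, 39, 47, 5, 40, 2, 16, 22, 17, 30, 28, 12, 43, 26, 49, 21, 9, 19, 46, 50, 29, 20, 1]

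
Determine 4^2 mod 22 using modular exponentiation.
4^{2} = 16 ≡ 16 mod 22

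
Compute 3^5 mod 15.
By repeated squaring (mod 15): 3^{1}≡3, 3^{2}≡9, 3^{4}≡6. Then 3^{5} = 3^{4+1} ≡ 6 × 3 ≡ 3 (mod 15)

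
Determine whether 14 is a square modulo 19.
By Euler's criterion: 14^{9} ≡ 18 mod 19. Since this equals -1 (≡ 18), 14 is not a QR.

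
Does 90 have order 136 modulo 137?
ord_137(90) divides 136. For each prime q|136: 90^{68}≡136, 90^{8}≡88, none ≡ 1. So 90 has order 136 and is a primitive root mod 137.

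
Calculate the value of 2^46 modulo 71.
By repeated squaring (mod 71): 2^{1}≡2, 2^{2}≡4, 2^{4}≡16, 2^{8}≡43, 2^{16}≡3, 2^{32}≡9. Then 2^{46} = 2^{32+8+4+2} ≡ 9 × 43 × 16 × 4 ≡ 60 (mod 71)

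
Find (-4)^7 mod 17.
By repeated squaring mod 17: (-4)^{1}≡13, (-4)^{2}≡16, (-4)^{4}≡1. Then (-4)^{7} = (-4)^{4+2+1} ≡ 1 × 16 × 13 ≡ 4 mod 17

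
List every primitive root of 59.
There are φ(58) = 28 primitive roots mod 59: {2, 6, 8, 10, 11, 13, 14, 18, 23, 24, 30, 31, 32, 33, 34, 37, 38, 39, 40, 42, 43, 44, 47, 50, 52, 54, 55, 56}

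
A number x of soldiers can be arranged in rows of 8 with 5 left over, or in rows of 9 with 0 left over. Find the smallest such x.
M = 8 × 9 = 72. M₁ = 9, y₁ ≡ 1 (mod 8). M₂ = 8, y₂ ≡ 8 (mod 9). x = 5×9×1 + 0×8×8 ≡ 45 (mod 72)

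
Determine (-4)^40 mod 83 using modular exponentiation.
By repeated squaring (mod 83): (-4)^{1}≡79, (-4)^{2}≡16, (-4)^{4}≡7, (-4)^{8}≡49, (-4)^{16}≡77, (-4)^{32}≡36. Then (-4)^{40} = (-4)^{32+8} ≡ 36 × 49 ≡ 21 (mod 83)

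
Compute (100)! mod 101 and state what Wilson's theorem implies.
(100)! mod 101 = 100. Since this equals -1 (mod 101), Wilson confirms 101 is prime.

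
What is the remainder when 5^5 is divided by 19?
By repeated squaring mod 19: 5^{1}≡5, 5^{2}≡6, 5^{4}≡17. Then 5^{5} = 5^{4+1} ≡ 17 × 5 ≡ 9 mod 19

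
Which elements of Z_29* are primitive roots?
There are φ(28) = 12 primitive roots mod 29: {2, 3, 8, 10, 11, 14, 15, 18, 19, 21, 26, 27}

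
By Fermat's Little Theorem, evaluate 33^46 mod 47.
By Fermat's Little Theorem, 33^{46} ≡ 1 (mod 47) since 47 is prime and gcd(33, 47) = 1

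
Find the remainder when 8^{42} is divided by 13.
By Fermat: 8^{12} ≡ 1 mod 13. 42 = 3×12 + 6. So 8^{42} ≡ 8^{6} ≡ 12 mod 13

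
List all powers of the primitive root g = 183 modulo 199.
183^1, 183^2, ..., 183^{198} mod 199: [183, 57, 83, 65, 154, 123, 22, 46, 60, 35, 37, 5, 119, 86, 17, 126, 173, 18, 110, 31, 101, 175, 185, 25, 197, 32, 85, 33, 69, 90, 152, 155, 107, 79, 129, 125, 189, 160, 27, 165, 146, 52, 163, 178, 137, 196, 48, 28, 149, 4, 135, 29, 133, 61, 19, 94, 88, 184, 41, 140, 148, 20, 78, 145, 68, 106, 95, 72, 42, 124, 6, 103, 143, 100, 191, 128, 141, 132, 77, 161, 11, 23, 30, 117, 118, 102, 159, 43, 108, 63, 186, 9, 55, 115, 150, 187, 192, 112, 198, 16, 142, 116, 134, 45, 76, 177, 153, 139, 164, 162, 194, 80, 113, 182, 73, 26, 181, 89, 168, 98, 24, 14, 174, 2, 167, 114, 166, 130, 109, 47, 44, 92, 120, 70, 74, 10, 39, 172, 34, 53, 147, 36, 21, 62, 3, 151, 171, 50, 195, 64, 170, 66, 138, 180, 105, 111, 15, 158, 59, 51, 179, 121, 54, 131, 93, 104, 127, 157, 75, 193, 96, 56, 99, 8, 71, 58, 67, 122, 38, 188, 176, 169, 82, 81, 97, 40, 156, 91, 136, 13, 190, 144, 84, 49, 12, 7, 87, 1]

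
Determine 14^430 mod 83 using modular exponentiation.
Using Fermat: 14^{82} ≡ 1 (mod 83). 430 ≡ 20 (mod 82). So 14^{430} ≡ 14^{20} ≡ 49 (mod 83)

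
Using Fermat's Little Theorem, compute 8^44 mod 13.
By Fermat: 8^{12} ≡ 1 mod 13. 44 = 3×12 + 8. So 8^{44} ≡ 8^{8} ≡ 1 mod 13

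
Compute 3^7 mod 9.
By repeated squaring (mod 9): 3^{1}≡3, 3^{2}≡0, 3^{4}≡0. Then 3^{7} = 3^{4+2+1} ≡ 0 × 0 × 3 ≡ 0 (mod 9)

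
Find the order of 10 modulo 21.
Powers of 10 mod 21: 10^1≡10, 10^2≡16, 10^3≡13, 10^4≡4, 10^5≡19, 10^6≡1. ord_21(10) = 6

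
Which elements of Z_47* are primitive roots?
There are φ(46) = 22 primitive roots mod 47: {5, 10, 11, 13, 15, 19, 20, 22, 23, 26, 29, 30, 31, 33, 35, 38, 39, 40, 41, 43, 44, 45}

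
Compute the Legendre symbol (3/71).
(3/71) = 3^{35} mod 71 = 1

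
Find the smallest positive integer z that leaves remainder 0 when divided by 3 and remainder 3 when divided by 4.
M = 3 × 4 = 12. M₁ = 4, y₁ ≡ 1 mod 3. M₂ = 3, y₂ ≡ 3 mod 4. z = 0×4×1 + 3×3×3 ≡ 3 mod 12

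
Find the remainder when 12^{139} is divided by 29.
By Fermat: 12^{28} ≡ 1 mod 29. 139 = 4×28 + 27. So 12^{139} ≡ 12^{27} ≡ 17 mod 29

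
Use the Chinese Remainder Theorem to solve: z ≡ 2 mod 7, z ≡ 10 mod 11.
M = 7 × 11 = 77. M₁ = 11, y₁ ≡ 2 mod 7. M₂ = 7, y₂ ≡ 8 mod 11. z = 2×11×2 + 10×7×8 ≡ 65 mod 77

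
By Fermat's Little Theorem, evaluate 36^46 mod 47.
By Fermat's Little Theorem, 36^{46} ≡ 1 mod 47 since 47 is prime and gcd(36, 47) = 1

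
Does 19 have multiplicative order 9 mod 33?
Powers of 19 mod 33: 19^1≡19, 19^2≡31, 19^3≡28, 19^4≡4, 19^5≡10, 19^6≡25, 19^7≡13, 19^8≡16, 19^9≡7, 19^10≡1. 19^9≡7≢1, so ord ≠ 9. No, the actual order is 10.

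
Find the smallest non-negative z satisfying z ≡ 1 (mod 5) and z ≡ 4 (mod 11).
M = 5 × 11 = 55. M₁ = 11, y₁ ≡ 1 (mod 5). M₂ = 5, y₂ ≡ 9 (mod 11). z = 1×11×1 + 4×5×9 ≡ 26 (mod 55)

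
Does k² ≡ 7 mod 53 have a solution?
By Euler's criterion: 7^{26} ≡ 1 mod 53. Since this equals 1, 7 is a QR.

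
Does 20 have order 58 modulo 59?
20^{29} ≡ 1 mod 59 and 29 < 58, so ord_59(20) = 29 ≠ 58 and 20 is not a primitive root.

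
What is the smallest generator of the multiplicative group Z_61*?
g = 2. For each prime q|60: 2^{30}≡60, 2^{20}≡47, 2^{12}≡9, none ≡ 1, so ord_61(2) = 60 and 2 is a primitive root.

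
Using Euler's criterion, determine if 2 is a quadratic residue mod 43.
By Euler's criterion: 2^{21} ≡ 42 mod 43. Since this equals -1 (≡ 42), 2 is not a QR.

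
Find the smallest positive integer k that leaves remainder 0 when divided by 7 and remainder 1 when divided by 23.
M = 7 × 23 = 161. M₁ = 23, y₁ ≡ 4 mod 7. M₂ = 7, y₂ ≡ 10 mod 23. k = 0×23×4 + 1×7×10 ≡ 70 mod 161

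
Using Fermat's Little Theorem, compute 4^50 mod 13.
By Fermat: 4^{12} ≡ 1 (mod 13). 50 = 4×12 + 2. So 4^{50} ≡ 4^{2} ≡ 3 (mod 13)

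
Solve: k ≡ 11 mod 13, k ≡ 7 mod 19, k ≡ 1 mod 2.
M = 13 × 19 × 2 = 494. M₁ = 38, y₁ ≡ 12 mod 13. M₂ = 26, y₂ ≡ 11 mod 19. M₃ = 247, y₃ ≡ 1 mod 2. k = 11×38×12 + 7×26×11 + 1×247×1 ≡ 349 mod 494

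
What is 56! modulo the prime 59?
(58)! = (56)! × (57) × (58) ≡ -1 (mod 59). So (56)! ≡ -1 × [(58)(57)]^(-1) ≡ 29 (mod 59)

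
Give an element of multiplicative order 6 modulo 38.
27 has order 6 mod 38 since 27^{6} ≡ 1 mod 38 and no smaller power works.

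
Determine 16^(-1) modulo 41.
Since 41 is prime, by Fermat 16^(-1) ≡ 16^{39} ≡ 18 (mod 41). Verify: 16 × 18 = 288 ≡ 1 (mod 41)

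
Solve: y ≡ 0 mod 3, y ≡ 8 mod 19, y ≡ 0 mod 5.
M = 3 × 19 × 5 = 285. M₁ = 95, y₁ ≡ 2 mod 3. M₂ = 15, y₂ ≡ 14 mod 19. M₃ = 57, y₃ ≡ 3 mod 5. y = 0×95×2 + 8×15×14 + 0×57×3 ≡ 255 mod 285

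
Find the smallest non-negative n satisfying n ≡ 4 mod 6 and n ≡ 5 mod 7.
M = 6 × 7 = 42. M₁ = 7, y₁ ≡ 1 mod 6. M₂ = 6, y₂ ≡ 6 mod 7. n = 4×7×1 + 5×6×6 ≡ 40 mod 42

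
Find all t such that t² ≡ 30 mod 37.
The square roots of 30 mod 37 are 17 and 20. Verify: 17² = 289 ≡ 30 mod 37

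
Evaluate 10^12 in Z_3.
Using Fermat: 10^{2} ≡ 1 (mod 3). 12 ≡ 0 (mod 2). So 10^{12} ≡ 10^{0} ≡ 1 (mod 3)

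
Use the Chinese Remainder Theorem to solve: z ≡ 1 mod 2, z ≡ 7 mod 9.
M = 2 × 9 = 18. M₁ = 9, y₁ ≡ 1 mod 2. M₂ = 2, y₂ ≡ 5 mod 9. z = 1×9×1 + 7×2×5 ≡ 7 mod 18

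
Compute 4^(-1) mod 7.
Since 7 is prime, by Fermat 4^(-1) ≡ 4^{5} ≡ 2 mod 7. Verify: 4 × 2 = 8 ≡ 1 mod 7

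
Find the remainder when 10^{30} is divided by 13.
By Fermat: 10^{12} ≡ 1 mod 13. 30 = 2×12 + 6. So 10^{30} ≡ 10^{6} ≡ 1 mod 13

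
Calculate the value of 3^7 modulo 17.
By repeated squaring mod 17: 3^{1}≡3, 3^{2}≡9, 3^{4}≡13. Then 3^{7} = 3^{4+2+1} ≡ 13 × 9 × 3 ≡ 11 mod 17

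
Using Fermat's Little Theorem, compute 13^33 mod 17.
By Fermat: 13^{16} ≡ 1 mod 17. 33 = 2×16 + 1. So 13^{33} ≡ 13^{1} ≡ 13 mod 17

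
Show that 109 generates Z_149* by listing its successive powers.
109^1, 109^2, ..., 109^{148} mod 149: [109, 110, 70, 31, 101, 132, 84, 67, 2, 69, 71, 140, 62, 53, 115, 19, 134, 4, 138, 142, 131, 124, 106, 81, 38, 119, 8, 127, 135, 113, 99, 63, 13, 76, 89, 16, 105, 121, 77, 49, 126, 26, 3, 29, 32, 61, 93, 5, 98, 103, 52, 6, 58, 64, 122, 37, 10, 47, 57, 104, 12, 116, 128, 95, 74, 20, 94, 114, 59, 24, 83, 107, 41, 148, 40, 39, 79, 118, 48, 17, 65, 82, 147, 80, 78, 9, 87, 96, 34, 130, 15, 145, 11, 7, 18, 25, 43, 68, 111, 30, 141, 22, 14, 36, 50, 86, 136, 73, 60, 133, 44, 28, 72, 100, 23, 123, 146, 120, 117, 88, 56, 144, 51, 46, 97, 143, 91, 85, 27, 112, 139, 102, 92, 45, 137, 33, 21, 54, 75, 129, 55, 35, 90, 125, 66, 42, 108, 1]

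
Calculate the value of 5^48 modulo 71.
By repeated squaring (mod 71): 5^{1}≡5, 5^{2}≡25, 5^{4}≡57, 5^{8}≡54, 5^{16}≡5, 5^{32}≡25. Then 5^{48} = 5^{32+16} ≡ 25 × 5 ≡ 54 (mod 71)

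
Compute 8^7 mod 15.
By repeated squaring (mod 15): 8^{1}≡8, 8^{2}≡4, 8^{4}≡1. Then 8^{7} = 8^{4+2+1} ≡ 1 × 4 × 8 ≡ 2 (mod 15)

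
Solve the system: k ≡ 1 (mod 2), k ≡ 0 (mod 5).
M = 2 × 5 = 10. M₁ = 5, y₁ ≡ 1 (mod 2). M₂ = 2, y₂ ≡ 3 (mod 5). k = 1×5×1 + 0×2×3 ≡ 5 (mod 10)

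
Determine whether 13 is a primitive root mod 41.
ord_41(13) divides 40. For each prime q|40: 13^{20}≡40, 13^{8}≡10, none ≡ 1. So 13 has order 40 and is a primitive root mod 41.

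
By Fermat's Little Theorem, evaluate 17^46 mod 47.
By Fermat's Little Theorem, 17^{46} ≡ 1 mod 47 since 47 is prime and gcd(17, 47) = 1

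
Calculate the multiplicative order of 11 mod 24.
Powers of 11 mod 24: 11^1≡11, 11^2≡1. So the order of 11 is 2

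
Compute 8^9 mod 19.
By repeated squaring (mod 19): 8^{1}≡8, 8^{2}≡7, 8^{4}≡11, 8^{8}≡7. Then 8^{9} = 8^{8+1} ≡ 7 × 8 ≡ 18 (mod 19)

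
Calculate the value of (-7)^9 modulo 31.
By repeated squaring (mod 31): (-7)^{1}≡24, (-7)^{2}≡18, (-7)^{4}≡14, (-7)^{8}≡10. Then (-7)^{9} = (-7)^{8+1} ≡ 10 × 24 ≡ 23 (mod 31)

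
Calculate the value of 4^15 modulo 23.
By repeated squaring mod 23: 4^{1}≡4, 4^{2}≡16, 4^{4}≡3, 4^{8}≡9. Then 4^{15} = 4^{8+4+2+1} ≡ 9 × 3 × 16 × 4 ≡ 3 mod 23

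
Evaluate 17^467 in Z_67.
Using Fermat: 17^{66} ≡ 1 (mod 67). 467 ≡ 5 (mod 66). So 17^{467} ≡ 17^{5} ≡ 60 (mod 67)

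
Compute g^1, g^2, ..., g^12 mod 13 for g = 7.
7^1, 7^2, ..., 7^{12} mod 13: [7, 10, 5, 9, 11, 12, 6, 3, 8, 4, 2, 1]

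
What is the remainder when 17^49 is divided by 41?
Using Fermat: 17^{40} ≡ 1 mod 41. 49 ≡ 9 mod 40. So 17^{49} ≡ 17^{9} ≡ 26 mod 41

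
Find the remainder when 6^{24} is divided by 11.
By Fermat: 6^{10} ≡ 1 (mod 11). 24 = 2×10 + 4. So 6^{24} ≡ 6^{4} ≡ 9 (mod 11)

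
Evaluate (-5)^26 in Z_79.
By repeated squaring mod 79: (-5)^{1}≡74, (-5)^{2}≡25, (-5)^{4}≡72, (-5)^{8}≡49, (-5)^{16}≡31. Then (-5)^{26} = (-5)^{16+8+2} ≡ 31 × 49 × 25 ≡ 55 mod 79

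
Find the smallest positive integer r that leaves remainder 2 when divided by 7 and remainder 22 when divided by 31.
M = 7 × 31 = 217. M₁ = 31, y₁ ≡ 5 (mod 7). M₂ = 7, y₂ ≡ 9 (mod 31). r = 2×31×5 + 22×7×9 ≡ 177 (mod 217)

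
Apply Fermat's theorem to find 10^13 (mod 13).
By Fermat: 10^{12} ≡ 1 (mod 13). So 10^{13} = 10^{12} · 10^{1} ≡ 10^{1} ≡ 10 (mod 13)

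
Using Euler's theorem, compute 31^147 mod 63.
By Euler: 31^{36} ≡ 1 mod 63 since gcd(31, 63) = 1. 147 = 4×36 + 3. So 31^{147} ≡ 31^{3} ≡ 55 mod 63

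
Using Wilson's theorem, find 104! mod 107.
(106)! = (104)! × (105) × (106) ≡ -1 (mod 107). So (104)! ≡ -1 × [(106)(105)]^(-1) ≡ 53 (mod 107)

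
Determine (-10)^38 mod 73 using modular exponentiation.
By repeated squaring mod 73: (-10)^{1}≡63, (-10)^{2}≡27, (-10)^{4}≡72, (-10)^{8}≡1, (-10)^{16}≡1, (-10)^{32}≡1. Then (-10)^{38} = (-10)^{32+4+2} ≡ 1 × 72 × 27 ≡ 46 mod 73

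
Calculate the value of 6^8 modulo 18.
By repeated squaring mod 18: 6^{1}≡6, 6^{2}≡0, 6^{4}≡0, 6^{8}≡0. So 6^{8} ≡ 0 mod 18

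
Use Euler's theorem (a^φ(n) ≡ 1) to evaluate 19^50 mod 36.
By Euler: 19^{12} ≡ 1 mod 36 since gcd(19, 36) = 1. 50 = 4×12 + 2. So 19^{50} ≡ 19^{2} ≡ 1 mod 36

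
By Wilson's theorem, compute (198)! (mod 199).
By Wilson's theorem, (198)! ≡ -1 ≡ 198 (mod 199)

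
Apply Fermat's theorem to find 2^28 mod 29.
By Fermat's Little Theorem, 2^{28} ≡ 1 mod 29 since 29 is prime and gcd(2, 29) = 1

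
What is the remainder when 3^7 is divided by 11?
By repeated squaring mod 11: 3^{1}≡3, 3^{2}≡9, 3^{4}≡4. Then 3^{7} = 3^{4+2+1} ≡ 4 × 9 × 3 ≡ 9 mod 11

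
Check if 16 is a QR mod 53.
By Euler's criterion: 16^{26} ≡ 1 (mod 53). Since this equals 1, 16 is a QR.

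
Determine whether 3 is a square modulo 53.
By Euler's criterion: 3^{26} ≡ 52 mod 53. Since this equals -1 (≡ 52), 3 is not a QR.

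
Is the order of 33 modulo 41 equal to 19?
Powers of 33 mod 41: 33^1≡33, 33^2≡23, 33^3≡21, 33^4≡37, 33^5≡32, 33^6≡31, 33^7≡39, 33^8≡16, 33^9≡36, 33^10≡40, 33^11≡8, 33^12≡18, 33^13≡20, 33^14≡4, 33^15≡9, 33^16≡10, 33^17≡2, 33^18≡25, 33^19≡5, 33^20≡1. 33^19≡5≢1, so ord ≠ 19. No, the actual order is 20.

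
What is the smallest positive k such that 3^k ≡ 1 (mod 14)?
Powers of 3 mod 14: 3^1≡3, 3^2≡9, 3^3≡13, 3^4≡11, 3^5≡5, 3^6≡1. ord_14(3) = 6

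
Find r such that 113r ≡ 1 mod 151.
Since 151 is prime, by Fermat 113^(-1) ≡ 113^{149} ≡ 147 mod 151. Verify: 113 × 147 = 16611 ≡ 1 mod 151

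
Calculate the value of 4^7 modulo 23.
By repeated squaring (mod 23): 4^{1}≡4, 4^{2}≡16, 4^{4}≡3. Then 4^{7} = 4^{4+2+1} ≡ 3 × 16 × 4 ≡ 8 (mod 23)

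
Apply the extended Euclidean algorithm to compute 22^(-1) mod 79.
Extended GCD: 22(18) + 79(-5) = 1. So 22^(-1) ≡ 18 mod 79. Verify: 22 × 18 = 396 ≡ 1 mod 79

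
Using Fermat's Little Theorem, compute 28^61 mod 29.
By Fermat: 28^{28} ≡ 1 (mod 29). 61 = 2×28 + 5. So 28^{61} ≡ 28^{5} ≡ 28 (mod 29)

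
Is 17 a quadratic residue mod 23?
By Euler's criterion: 17^{11} ≡ 22 mod 23. Since this equals -1 (≡ 22), 17 is not a QR.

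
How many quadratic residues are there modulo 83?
For prime 83, there are (p-1)/2 = (83-1)/2 = 41 quadratic residues (excluding 0).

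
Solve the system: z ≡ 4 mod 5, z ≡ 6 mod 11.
M = 5 × 11 = 55. M₁ = 11, y₁ ≡ 1 mod 5. M₂ = 5, y₂ ≡ 9 mod 11. z = 4×11×1 + 6×5×9 ≡ 39 mod 55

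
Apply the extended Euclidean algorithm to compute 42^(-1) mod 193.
Extended GCD: 42(23) + 193(-5) = 1. So 42^(-1) ≡ 23 mod 193. Verify: 42 × 23 = 966 ≡ 1 mod 193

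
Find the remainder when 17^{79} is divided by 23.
By Fermat: 17^{22} ≡ 1 mod 23. 79 = 3×22 + 13. So 17^{79} ≡ 17^{13} ≡ 10 mod 23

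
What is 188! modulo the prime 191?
(190)! = (188)! × (189) × (190) ≡ -1 mod 191. So (188)! ≡ -1 × [(190)(189)]^(-1) ≡ 95 mod 191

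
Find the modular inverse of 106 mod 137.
Since 137 is prime, by Fermat 106^(-1) ≡ 106^{135} ≡ 53 (mod 137). Verify: 106 × 53 = 5618 ≡ 1 (mod 137)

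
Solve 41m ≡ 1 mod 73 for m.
Since 73 is prime, by Fermat 41^(-1) ≡ 41^{71} ≡ 57 mod 73. Verify: 41 × 57 = 2337 ≡ 1 mod 73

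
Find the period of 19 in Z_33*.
Powers of 19 mod 33: 19^1≡19, 19^2≡31, 19^3≡28, 19^4≡4, 19^5≡10, 19^6≡25, 19^7≡13, 19^8≡16, 19^9≡7, 19^10≡1. Order = 10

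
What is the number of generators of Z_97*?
Number of primitive roots mod 97 = φ(p-1) = φ(96) = 32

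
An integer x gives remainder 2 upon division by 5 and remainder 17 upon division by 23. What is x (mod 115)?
M = 5 × 23 = 115. M₁ = 23, y₁ ≡ 2 (mod 5). M₂ = 5, y₂ ≡ 14 (mod 23). x = 2×23×2 + 17×5×14 ≡ 17 (mod 115)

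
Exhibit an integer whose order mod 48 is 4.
35 has order 4 mod 48 since 35^{4} ≡ 1 (mod 48) and no smaller power works.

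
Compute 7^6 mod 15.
By repeated squaring (mod 15): 7^{1}≡7, 7^{2}≡4, 7^{4}≡1. Then 7^{6} = 7^{4+2} ≡ 1 × 4 ≡ 4 (mod 15)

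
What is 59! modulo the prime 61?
(60)! = (59)! × (60) ≡ -1 (mod 61). So (59)! ≡ -1 × (60)^(-1) ≡ (-1)×(-1) = 1 (mod 61)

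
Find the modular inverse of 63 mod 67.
Since 67 is prime, by Fermat 63^(-1) ≡ 63^{65} ≡ 50 mod 67. Verify: 63 × 50 = 3150 ≡ 1 mod 67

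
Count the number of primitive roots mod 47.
A prime p has φ(p-1) primitive roots; here φ(46) = 22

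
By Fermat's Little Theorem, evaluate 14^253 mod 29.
By Fermat: 14^{28} ≡ 1 mod 29. 253 ≡ 1 mod 28. So 14^{253} ≡ 14^{1} ≡ 14 mod 29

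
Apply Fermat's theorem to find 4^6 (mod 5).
By Fermat: 4^{4} ≡ 1 (mod 5). So 4^{6} = 4^{4} · 4^{2} ≡ 4^{2} ≡ 1 (mod 5)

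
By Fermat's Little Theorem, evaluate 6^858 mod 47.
By Fermat: 6^{46} ≡ 1 (mod 47). 858 ≡ 30 (mod 46). So 6^{858} ≡ 6^{30} ≡ 4 (mod 47)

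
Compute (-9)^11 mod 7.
Using Fermat: (-9)^{6} ≡ 1 (mod 7). 11 ≡ 5 (mod 6). So (-9)^{11} ≡ (-9)^{5} ≡ 3 (mod 7)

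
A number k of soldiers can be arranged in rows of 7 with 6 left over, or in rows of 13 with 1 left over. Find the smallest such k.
M = 7 × 13 = 91. M₁ = 13, y₁ ≡ 6 (mod 7). M₂ = 7, y₂ ≡ 2 (mod 13). k = 6×13×6 + 1×7×2 ≡ 27 (mod 91)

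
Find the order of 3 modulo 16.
Powers of 3 mod 16: 3^1≡3, 3^2≡9, 3^3≡11, 3^4≡1. ord_16(3) = 4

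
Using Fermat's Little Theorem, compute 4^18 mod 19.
By Fermat's Little Theorem, 4^{18} ≡ 1 (mod 19) since 19 is prime and gcd(4, 19) = 1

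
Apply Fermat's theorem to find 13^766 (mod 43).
By Fermat: 13^{42} ≡ 1 (mod 43). 766 ≡ 10 (mod 42). So 13^{766} ≡ 13^{10} ≡ 15 (mod 43)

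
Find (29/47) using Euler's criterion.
(29/47) = 29^{23} mod 47 = -1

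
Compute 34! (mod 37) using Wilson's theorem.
(36)! = (34)! × (35) × (36) ≡ -1 (mod 37). So (34)! ≡ -1 × [(36)(35)]^(-1) ≡ 18 (mod 37)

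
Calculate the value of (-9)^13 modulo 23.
By repeated squaring (mod 23): (-9)^{1}≡14, (-9)^{2}≡12, (-9)^{4}≡6, (-9)^{8}≡13. Then (-9)^{13} = (-9)^{8+4+1} ≡ 13 × 6 × 14 ≡ 11 (mod 23)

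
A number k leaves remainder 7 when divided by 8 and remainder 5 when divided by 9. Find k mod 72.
M = 8 × 9 = 72. M₁ = 9, y₁ ≡ 1 mod 8. M₂ = 8, y₂ ≡ 8 mod 9. k = 7×9×1 + 5×8×8 ≡ 23 mod 72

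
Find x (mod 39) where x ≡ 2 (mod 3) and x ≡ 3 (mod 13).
M = 3 × 13 = 39. M₁ = 13, y₁ ≡ 1 (mod 3). M₂ = 3, y₂ ≡ 9 (mod 13). x = 2×13×1 + 3×3×9 ≡ 29 (mod 39)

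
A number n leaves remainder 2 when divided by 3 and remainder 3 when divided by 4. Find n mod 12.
M = 3 × 4 = 12. M₁ = 4, y₁ ≡ 1 mod 3. M₂ = 3, y₂ ≡ 3 mod 4. n = 2×4×1 + 3×3×3 ≡ 11 mod 12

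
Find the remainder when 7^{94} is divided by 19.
By Fermat: 7^{18} ≡ 1 mod 19. 94 = 5×18 + 4. So 7^{94} ≡ 7^{4} ≡ 7 mod 19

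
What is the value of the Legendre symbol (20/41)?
(20/41) = 20^{20} mod 41 = 1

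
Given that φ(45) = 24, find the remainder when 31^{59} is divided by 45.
By Euler: 31^{24} ≡ 1 mod 45 since gcd(31, 45) = 1. 59 = 2×24 + 11. So 31^{59} ≡ 31^{11} ≡ 16 mod 45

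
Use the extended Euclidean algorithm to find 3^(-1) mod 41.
Extended GCD: 3(14) + 41(-1) = 1. So 3^(-1) ≡ 14 mod 41. Verify: 3 × 14 = 42 ≡ 1 mod 41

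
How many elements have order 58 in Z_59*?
There are φ(59-1) = φ(58) = 28 primitive roots modulo 59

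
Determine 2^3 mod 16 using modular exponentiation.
2^{3} = 8 ≡ 8 mod 16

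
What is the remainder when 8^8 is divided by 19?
By repeated squaring mod 19: 8^{1}≡8, 8^{2}≡7, 8^{4}≡11, 8^{8}≡7. So 8^{8} ≡ 7 mod 19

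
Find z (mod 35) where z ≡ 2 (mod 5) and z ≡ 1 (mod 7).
M = 5 × 7 = 35. M₁ = 7, y₁ ≡ 3 (mod 5). M₂ = 5, y₂ ≡ 3 (mod 7). z = 2×7×3 + 1×5×3 ≡ 22 (mod 35)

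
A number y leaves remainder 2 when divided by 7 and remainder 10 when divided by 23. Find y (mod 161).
M = 7 × 23 = 161. M₁ = 23, y₁ ≡ 4 (mod 7). M₂ = 7, y₂ ≡ 10 (mod 23). y = 2×23×4 + 10×7×10 ≡ 79 (mod 161)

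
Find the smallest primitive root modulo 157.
g = 5. Powers: [5, 25, 125, 154, 142, 82, 96, 9, ...] generates all 156 non-zero residues.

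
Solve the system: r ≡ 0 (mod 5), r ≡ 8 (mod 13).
M = 5 × 13 = 65. M₁ = 13, y₁ ≡ 2 (mod 5). M₂ = 5, y₂ ≡ 8 (mod 13). r = 0×13×2 + 8×5×8 ≡ 60 (mod 65)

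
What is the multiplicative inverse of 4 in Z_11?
Since 11 is prime, by Fermat 4^(-1) ≡ 4^{9} ≡ 3 (mod 11). Verify: 4 × 3 = 12 ≡ 1 (mod 11)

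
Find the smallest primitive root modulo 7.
g = 3. Powers: [3, 2, 6, 4, 5, 1] generates all 6 non-zero residues.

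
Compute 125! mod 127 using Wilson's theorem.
(126)! = (125)! × (126) ≡ -1 mod 127. So (125)! ≡ -1 × (126)^(-1) ≡ (-1)×(-1) = 1 mod 127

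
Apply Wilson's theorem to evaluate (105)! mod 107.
(106)! = (105)! × (106) ≡ -1 (mod 107). So (105)! ≡ -1 × (106)^(-1) ≡ (-1)×(-1) = 1 (mod 107)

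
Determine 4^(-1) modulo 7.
Since 7 is prime, by Fermat 4^(-1) ≡ 4^{5} ≡ 2 (mod 7). Verify: 4 × 2 = 8 ≡ 1 (mod 7)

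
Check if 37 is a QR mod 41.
By Euler's criterion: 37^{20} ≡ 1 mod 41. Since this equals 1, 37 is a QR.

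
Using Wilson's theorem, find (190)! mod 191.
By Wilson's theorem, (190)! ≡ -1 ≡ 190 mod 191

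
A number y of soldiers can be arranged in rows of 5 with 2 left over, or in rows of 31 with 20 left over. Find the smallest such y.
M = 5 × 31 = 155. M₁ = 31, y₁ ≡ 1 (mod 5). M₂ = 5, y₂ ≡ 25 (mod 31). y = 2×31×1 + 20×5×25 ≡ 82 (mod 155)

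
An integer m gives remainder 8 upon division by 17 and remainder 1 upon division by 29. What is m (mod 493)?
M = 17 × 29 = 493. M₁ = 29, y₁ ≡ 10 (mod 17). M₂ = 17, y₂ ≡ 12 (mod 29). m = 8×29×10 + 1×17×12 ≡ 59 (mod 493)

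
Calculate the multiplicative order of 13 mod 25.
Powers of 13 mod 25: 13^1≡13, 13^2≡19, 13^3≡22, 13^4≡11, 13^5≡18, 13^6≡9, 13^7≡17, 13^8≡21, 13^9≡23, 13^10≡24, 13^11≡12, 13^12≡6, 13^13≡3, 13^14≡14, 13^15≡7, 13^16≡16, 13^17≡8, 13^18≡4, 13^19≡2, 13^20≡1. ord_25(13) = 20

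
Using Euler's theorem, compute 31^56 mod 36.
By Euler: 31^{12} ≡ 1 (mod 36) since gcd(31, 36) = 1. 56 = 4×12 + 8. So 31^{56} ≡ 31^{8} ≡ 25 (mod 36)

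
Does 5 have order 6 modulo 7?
ord_7(5) divides 6. For each prime q|6: 5^{3}≡6, 5^{2}≡4, none ≡ 1. So 5 has order 6 and is a primitive root mod 7.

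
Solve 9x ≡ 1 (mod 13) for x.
Since 13 is prime, by Fermat 9^(-1) ≡ 9^{11} ≡ 3 (mod 13). Verify: 9 × 3 = 27 ≡ 1 (mod 13)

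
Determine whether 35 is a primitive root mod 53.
ord_53(35) divides 52. For each prime q|52: 35^{26}≡52, 35^{4}≡36, none ≡ 1. So 35 has order 52 and is a primitive root mod 53.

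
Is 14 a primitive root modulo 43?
14^{21} ≡ 1 mod 43 and 21 < 42, so ord_43(14) = 21 ≠ 42 and 14 is not a primitive root.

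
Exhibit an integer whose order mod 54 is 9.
7 has order 9 mod 54 since 7^{9} ≡ 1 mod 54 and no smaller power works.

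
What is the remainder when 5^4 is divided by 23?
5^{4} = 625 ≡ 4 mod 23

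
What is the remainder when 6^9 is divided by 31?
By repeated squaring mod 31: 6^{1}≡6, 6^{2}≡5, 6^{4}≡25, 6^{8}≡5. Then 6^{9} = 6^{8+1} ≡ 5 × 6 ≡ 30 mod 31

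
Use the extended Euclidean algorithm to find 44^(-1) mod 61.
Extended GCD: 44(-18) + 61(13) = 1. So 44^(-1) ≡ -18 ≡ 43 mod 61. Verify: 44 × 43 = 1892 ≡ 1 mod 61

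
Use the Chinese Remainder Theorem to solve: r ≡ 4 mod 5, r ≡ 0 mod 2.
M = 5 × 2 = 10. M₁ = 2, y₁ ≡ 3 mod 5. M₂ = 5, y₂ ≡ 1 mod 2. r = 4×2×3 + 0×5×1 ≡ 4 mod 10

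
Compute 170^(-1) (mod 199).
Since 199 is prime, by Fermat 170^(-1) ≡ 170^{197} ≡ 48 (mod 199). Verify: 170 × 48 = 8160 ≡ 1 (mod 199)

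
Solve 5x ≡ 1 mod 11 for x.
Since 11 is prime, by Fermat 5^(-1) ≡ 5^{9} ≡ 9 mod 11. Verify: 5 × 9 = 45 ≡ 1 mod 11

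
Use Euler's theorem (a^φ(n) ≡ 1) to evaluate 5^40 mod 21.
By Euler: 5^{12} ≡ 1 (mod 21) since gcd(5, 21) = 1. 40 = 3×12 + 4. So 5^{40} ≡ 5^{4} ≡ 16 (mod 21)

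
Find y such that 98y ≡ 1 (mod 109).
Since 109 is prime, by Fermat 98^(-1) ≡ 98^{107} ≡ 99 (mod 109). Verify: 98 × 99 = 9702 ≡ 1 (mod 109)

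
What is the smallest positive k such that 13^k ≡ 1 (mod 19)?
Powers of 13 mod 19: 13^1≡13, 13^2≡17, 13^3≡12, 13^4≡4, 13^5≡14, 13^6≡11, 13^7≡10, 13^8≡16, 13^9≡18, 13^10≡6, 13^11≡2, 13^12≡7, 13^13≡15, 13^14≡5, 13^15≡8, 13^16≡9, 13^17≡3, 13^18≡1. So the order of 13 is 18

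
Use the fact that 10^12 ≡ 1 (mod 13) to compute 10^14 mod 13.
By Fermat: 10^{12} ≡ 1 (mod 13). So 10^{14} = 10^{12} · 10^{2} ≡ 10^{2} ≡ 9 (mod 13)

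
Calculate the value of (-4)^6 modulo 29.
By repeated squaring (mod 29): (-4)^{1}≡25, (-4)^{2}≡16, (-4)^{4}≡24. Then (-4)^{6} = (-4)^{4+2} ≡ 24 × 16 ≡ 7 (mod 29)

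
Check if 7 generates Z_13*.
ord_13(7) divides 12. For each prime q|12: 7^{6}≡12, 7^{4}≡9, none ≡ 1. So 7 has order 12 and is a primitive root mod 13.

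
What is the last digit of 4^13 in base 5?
Using Fermat: 4^{4} ≡ 1 mod 5. 13 ≡ 1 mod 4. So 4^{13} ≡ 4^{1} ≡ 4 mod 5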